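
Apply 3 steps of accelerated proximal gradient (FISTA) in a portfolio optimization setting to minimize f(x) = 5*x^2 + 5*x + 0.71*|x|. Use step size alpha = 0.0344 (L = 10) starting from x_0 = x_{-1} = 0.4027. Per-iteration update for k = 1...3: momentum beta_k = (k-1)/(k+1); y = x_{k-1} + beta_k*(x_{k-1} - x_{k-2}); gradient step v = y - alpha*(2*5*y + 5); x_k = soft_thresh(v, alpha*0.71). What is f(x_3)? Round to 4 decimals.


FISTA on f(x) = 5*x^2 + 5*x + 0.71*|x|
L = 10, alpha = 0.0344
Iteration 1: beta = 0.0, y = 0.4027 + 0.0*(0.4027 - 0.4027) = 0.4027
  grad(y) = 9.027, v = y - alpha*grad = 0.0922
  prox(v) = soft_thresh(0.0922, 0.0244) = 0.0677
Iteration 2: beta = 0.3333, y = 0.0677 + 0.3333*(0.0677 - 0.4027) = -0.0439
  grad(y) = 4.561, v = y - alpha*grad = -0.2008
  prox(v) = soft_thresh(-0.2008, 0.0244) = -0.1764
Iteration 3: beta = 0.5, y = -0.1764 + 0.5*(-0.1764 - 0.0677) = -0.2984
  grad(y) = 2.0156, v = y - alpha*grad = -0.3678
  prox(v) = soft_thresh(-0.3678, 0.0244) = -0.3434
f(x_3) = 5*(-0.3434)^2 + 5*(-0.3434) + 0.71*|-0.3434| = -0.8835


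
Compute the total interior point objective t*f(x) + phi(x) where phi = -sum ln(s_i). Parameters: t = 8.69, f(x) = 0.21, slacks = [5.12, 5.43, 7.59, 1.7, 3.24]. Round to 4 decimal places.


Step 1: Compute log-barrier.
ln values: [1.6332, 1.6919, 2.0268, 0.5306, 1.1756]
phi = -(1.6332 + 1.6919 + 2.0268 + 0.5306 + 1.1756) = -7.0581
Step 2: Compute augmented objective.
t*f(x) = 8.69*0.21 = 1.8249
Total = 1.8249 - 7.0581 = -5.2332


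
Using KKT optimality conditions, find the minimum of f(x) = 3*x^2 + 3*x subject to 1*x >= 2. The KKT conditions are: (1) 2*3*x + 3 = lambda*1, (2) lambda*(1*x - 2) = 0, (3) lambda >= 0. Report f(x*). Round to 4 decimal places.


Step 1: Try lambda = 0 (constraint inactive).
x_unc = -3/(2*3) = -0.5
Check: 1*-0.5 = -0.5 < 2 -- violated!
Step 2: Constraint must be active: 1*x = 2
x* = 2/1 = 2.0
lambda = (2*3*2.0 + 3)/1 = 15.0
Step 3: Compute optimal value.
f(x*) = 3*2.0^2 + 3*2.0 = 18.0


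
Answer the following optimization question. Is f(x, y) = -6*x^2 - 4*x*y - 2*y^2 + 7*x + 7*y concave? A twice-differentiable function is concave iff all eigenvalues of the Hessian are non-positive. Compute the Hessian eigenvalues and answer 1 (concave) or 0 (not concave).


The Hessian of f(x,y) = -6*x^2 - 4*x*y - 2*y^2 + 7*x + 7*y is:
H = [[-12, -4], [-4, -4]]
Trace = -12 - 4 = -16
Determinant = -12*-4 - (-4)^2 = 32
Discriminant = (-16)^2 - 4*32 = 128.0
Eigenvalues: lambda_1 = -13.6569, lambda_2 = -2.3431
The function is concave.

1


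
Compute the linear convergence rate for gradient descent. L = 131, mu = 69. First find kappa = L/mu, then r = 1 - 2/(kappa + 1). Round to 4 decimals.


Step 1: Compute the condition number.
kappa = L/mu = 131/69 = 1.8986
Step 2: Compute the convergence rate.
r = 1 - 2/(kappa + 1) = 1 - 2*mu/(L + mu) = (L - mu)/(L + mu) = 62/200 = 0.31


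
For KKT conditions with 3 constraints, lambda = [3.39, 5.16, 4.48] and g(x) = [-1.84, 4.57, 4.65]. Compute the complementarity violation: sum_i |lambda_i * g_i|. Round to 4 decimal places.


KKT complementary slackness check:
lambda_1 * g_1 = 3.39 * -1.84 = -6.2376
lambda_2 * g_2 = 5.16 * 4.57 = 23.5812
lambda_3 * g_3 = 4.48 * 4.65 = 20.832
Total violation = 6.2376 + 23.5812 + 20.832 = 50.6508


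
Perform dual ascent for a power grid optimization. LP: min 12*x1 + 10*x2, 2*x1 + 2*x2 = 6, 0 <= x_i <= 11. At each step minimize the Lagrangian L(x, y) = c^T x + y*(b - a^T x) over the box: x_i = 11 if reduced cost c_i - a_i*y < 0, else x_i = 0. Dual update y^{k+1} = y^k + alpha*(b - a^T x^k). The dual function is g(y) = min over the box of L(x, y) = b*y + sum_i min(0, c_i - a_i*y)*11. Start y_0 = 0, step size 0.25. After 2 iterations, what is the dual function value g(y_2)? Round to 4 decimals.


Dual ascent for LP: min 12*x1 + 10*x2, 2*x1 + 2*x2 = 6, 0 <= x_i <= 11
Step 1: y^k = 0.0, reduced costs: (12.0, 10.0)
  x^k = (0.0, 0.0), subgradient = b - a^T x = 6.0
  y^{k+1} = 0.0 + 0.25*6.0 = 1.5
Step 2: y^k = 1.5, reduced costs: (9.0, 7.0)
  x^k = (0.0, 0.0), subgradient = b - a^T x = 6.0
  y^{k+1} = 1.5 + 0.25*6.0 = 3.0
Dual objective at y_2 = 3.0: reduced costs (6.0, 4.0), box minimizer x = (0.0, 0.0)
g(y_2) = b*y + (c1 - a1*y)*x1 + (c2 - a2*y)*x2 = 6*3.0 + 6.0*0.0 + 4.0*0.0 = 18.0 + 0.0 + 0.0 = 18.0


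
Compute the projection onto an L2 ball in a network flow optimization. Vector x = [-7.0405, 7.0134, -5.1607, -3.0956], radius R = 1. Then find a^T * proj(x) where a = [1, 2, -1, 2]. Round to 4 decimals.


Step 1: Compute ||x|| (intermediates to 6 decimals).
||x|| = sqrt((-7.0405)^2 + 7.0134^2 + (-5.1607)^2 + (-3.0956)^2) = 11.617744
Step 2: Project.
Since ||x|| > R, scale = R/||x|| = 1/11.617744 = 0.086075, proj(x) = scale * x
proj(x) = [-0.606011, 0.603678, -0.444207, -0.266454]
Step 3: Dot product.
a^T * proj(x) = 1*(-0.606011) + 2*0.603678 - 1*(-0.444207) + 2*(-0.266454) = 0.5126


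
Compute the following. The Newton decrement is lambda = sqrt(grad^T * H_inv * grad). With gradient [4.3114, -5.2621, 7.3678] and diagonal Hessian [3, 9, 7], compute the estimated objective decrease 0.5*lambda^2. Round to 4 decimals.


Step 1: H is diagonal, so H^(-1) * g = [1.4371, -0.5847, 1.0525].
Step 2: g^T H^(-1) g = sum_i g_i^2 / H_ii
  = (4.3114)^2/3 + (-5.2621)^2/9 + (7.3678)^2/7
  = 6.1961 + 3.0766 + 7.7549 = 17.0276
Step 3: Objective decrease = 0.5 * g^T H^(-1) g = 8.5138


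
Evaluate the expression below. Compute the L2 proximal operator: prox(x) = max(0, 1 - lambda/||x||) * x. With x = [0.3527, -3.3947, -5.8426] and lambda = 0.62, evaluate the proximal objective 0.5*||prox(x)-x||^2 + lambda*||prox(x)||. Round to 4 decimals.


Step 1: Compute ||x||.
||x|| = 6.7664
Step 2: Compute scaling factor.
scale = max(0, 1 - 0.62/6.7664) = 0.9084
Step 3: prox(x) = [0.3204, -3.0836, -5.3072]
||prox(x)|| = 6.1464
Step 4: Proximal objective.
0.5*||prox-x||^2 = 0.1922
lambda*||prox|| = 3.8108
Total = 4.003


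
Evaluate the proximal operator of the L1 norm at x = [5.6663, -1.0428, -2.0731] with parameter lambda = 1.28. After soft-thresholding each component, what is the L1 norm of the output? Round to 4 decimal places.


Soft-thresholding with lambda = 1.28:
prox(5.6663) = sign(5.6663)*max(|5.6663| - 1.28, 0) = 4.3863
prox(-1.0428) = sign(-1.0428)*max(|-1.0428| - 1.28, 0) = 0.0
prox(-2.0731) = sign(-2.0731)*max(|-2.0731| - 1.28, 0) = -0.7931
prox(x) = [4.3863, 0.0, -0.7931]
||prox(x)||_1 = 4.3863 + 0.0 + 0.7931 = 5.1794


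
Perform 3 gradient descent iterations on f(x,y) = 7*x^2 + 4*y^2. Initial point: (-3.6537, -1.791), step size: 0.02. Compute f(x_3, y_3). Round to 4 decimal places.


Gradient descent on f(x,y) = 7*x^2 + 4*y^2.
Starting point: (-3.6537, -1.791), alpha = 0.02
Step 1: grad_x = 2*7*-3.6537 = -51.1518, grad_y = 2*4*-1.791 = -14.328
  x_1 = -3.6537 - 0.02*-51.1518 = -2.6307
  y_1 = -1.791 - 0.02*-14.328 = -1.5044
Step 2: grad_x = 2*7*-2.6307 = -36.8293, grad_y = 2*4*-1.5044 = -12.0355
  x_2 = -2.6307 - 0.02*-36.8293 = -1.8941
  y_2 = -1.5044 - 0.02*-12.0355 = -1.2637
Step 3: grad_x = 2*7*-1.8941 = -26.5171, grad_y = 2*4*-1.2637 = -10.1098
  x_3 = -1.8941 - 0.02*-26.5171 = -1.3637
  y_3 = -1.2637 - 0.02*-10.1098 = -1.0615
f(-1.3637, -1.0615) = 7*(-1.3637)^2 + 4*(-1.0615)^2 = 17.5258


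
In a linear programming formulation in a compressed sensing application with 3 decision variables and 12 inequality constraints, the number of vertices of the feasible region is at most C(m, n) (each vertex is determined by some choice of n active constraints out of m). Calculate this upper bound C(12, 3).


Each vertex corresponds to some choice of n active constraints out of m, so the number of vertices is at most C(m, n) = m! / (n!(m-n)!).
m = 12, n = 3
Numerator: 12 * 11 * 10
Denominator: 3! = 6
C(12, 3) = 220


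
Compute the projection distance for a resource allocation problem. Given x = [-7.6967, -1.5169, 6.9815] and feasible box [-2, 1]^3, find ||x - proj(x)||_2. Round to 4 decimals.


Project each component onto [-2, 1].
clip(-7.6967) = -2.0, clip(-1.5169) = -1.5169, clip(6.9815) = 1.0
Projection = [-2.0, -1.5169, 1.0]
Squared diffs: [32.4524, 0.0, 35.7783]
Distance = sqrt(68.2307) = 8.2602


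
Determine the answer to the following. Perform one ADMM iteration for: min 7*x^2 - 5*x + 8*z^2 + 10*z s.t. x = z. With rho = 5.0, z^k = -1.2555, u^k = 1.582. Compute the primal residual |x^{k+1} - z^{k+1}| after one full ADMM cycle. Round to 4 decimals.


ADMM iteration with rho = 5.0, z^k = -1.2555, u^k = 1.582
Step 1: x-update.
Minimize 7*x^2 - 5*x + (5.0/2)*(x + 1.2555 + 1.582)^2
FOC: (2*7 + 5.0)*x = 5 + 5.0*(-1.2555 - 1.582)
x^{k+1} = -0.4836
Step 2: z-update.
Minimize 8*z^2 + 10*z + (5.0/2)*(-0.4836 - z + 1.582)^2
FOC: (2*8 + 5.0)*z = -10 + 5.0*(-0.4836 + 1.582)
z^{k+1} = -0.2147
Step 3: u-update.
u^{k+1} = 1.582 - 0.4836 + 0.2147 = 1.3131
Step 4: Primal residual = |-0.4836 + 0.2147| = 0.2689


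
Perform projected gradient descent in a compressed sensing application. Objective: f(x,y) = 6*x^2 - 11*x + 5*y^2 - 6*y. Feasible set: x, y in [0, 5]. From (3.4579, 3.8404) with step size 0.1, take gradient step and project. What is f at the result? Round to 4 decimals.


Step 1: Compute gradient at (3.4579, 3.8404).
grad_x = 2*6*3.4579 - 11 = 30.4948
grad_y = 2*5*3.8404 - 6 = 32.404
Step 2: Gradient step.
x_raw = 3.4579 - 0.1*30.4948 = 0.4084
y_raw = 3.8404 - 0.1*32.404 = 0.6
Step 3: Project onto [0, 5].
x_proj = clip(0.4084) = 0.4084
y_proj = clip(0.6) = 0.6
Step 4: Evaluate f.
f(0.4084, 0.6) = -5.2918


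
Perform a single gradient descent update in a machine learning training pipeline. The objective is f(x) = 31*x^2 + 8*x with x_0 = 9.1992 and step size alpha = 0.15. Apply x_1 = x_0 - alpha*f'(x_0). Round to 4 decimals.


We compute the gradient at x_0 and apply the update.
f'(x) = 62*x + 8
f'(9.1992) = 62*9.1992 + 8 = 578.3504
x_1 = 9.1992 - 0.15*578.3504 = -77.5534


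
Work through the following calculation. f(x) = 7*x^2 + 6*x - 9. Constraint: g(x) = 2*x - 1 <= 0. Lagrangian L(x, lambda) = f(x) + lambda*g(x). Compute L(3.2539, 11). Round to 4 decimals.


Step 1: Evaluate f(x).
f(3.2539) = 7*3.2539^2 + 6*3.2539 - 9 = 84.6385
Step 2: Evaluate g(x).
g(3.2539) = 2*3.2539 - 1 = 5.5078
Step 3: Compute Lagrangian.
L = 84.6385 + 11*5.5078 = 145.2243


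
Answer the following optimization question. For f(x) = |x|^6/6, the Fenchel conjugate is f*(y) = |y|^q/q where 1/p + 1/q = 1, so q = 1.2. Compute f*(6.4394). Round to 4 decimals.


The conjugate exponent q satisfies 1/p + 1/q = 1.
p = 6, so q = 6/(6 - 1) = 1.2
|y|^q = 6.4394^1.2 = 9.3458
f*(6.4394) = 9.3458 / 1.2 = 7.7881


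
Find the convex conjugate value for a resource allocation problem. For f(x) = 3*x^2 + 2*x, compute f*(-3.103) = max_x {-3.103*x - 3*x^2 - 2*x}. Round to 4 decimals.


f*(y) = sup_x {y*x - a*x^2 - b*x} = sup_x {(y-b)*x - a*x^2}
FOC: (y - b) - 2a*x = 0 => x* = (y - b)/(2a)
x* = (-3.103 - 2)/(2*3) = -0.8505
f*(-3.103) = (y-b)^2/(4a) = (-3.103 - 2)^2/(4*3)
= 26.0406/12 = 2.1701


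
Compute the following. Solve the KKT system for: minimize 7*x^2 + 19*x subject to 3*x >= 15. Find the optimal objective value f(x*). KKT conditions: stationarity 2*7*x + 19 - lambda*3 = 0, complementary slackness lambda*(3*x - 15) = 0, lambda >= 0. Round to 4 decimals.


Step 1: Try lambda = 0 (constraint inactive).
x_unc = -19/(2*7) = -1.3571
Check: 3*-1.3571 = -4.0713 < 15 -- violated!
Step 2: Constraint must be active: 3*x = 15
x* = 15/3 = 5.0
lambda = (2*7*5.0 + 19)/3 = 29.6667
Step 3: Compute optimal value.
f(x*) = 7*5.0^2 + 19*5.0 = 270.0


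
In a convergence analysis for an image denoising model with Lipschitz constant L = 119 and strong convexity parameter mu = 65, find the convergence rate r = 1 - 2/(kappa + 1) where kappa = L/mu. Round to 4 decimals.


Step 1: Compute the condition number.
kappa = L/mu = 119/65 = 1.8308
Step 2: Compute the convergence rate.
r = 1 - 2/(kappa + 1) = 1 - 2*mu/(L + mu) = (L - mu)/(L + mu) = 54/184 = 0.2935


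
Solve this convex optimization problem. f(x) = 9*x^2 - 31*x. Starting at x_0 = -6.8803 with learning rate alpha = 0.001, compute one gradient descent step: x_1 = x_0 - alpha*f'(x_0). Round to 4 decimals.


We compute the gradient at x_0 and apply the update.
f'(x) = 18*x - 31
f'(-6.8803) = 18*-6.8803 - 31 = -154.8454
x_1 = -6.8803 - 0.001*-154.8454 = -6.7255


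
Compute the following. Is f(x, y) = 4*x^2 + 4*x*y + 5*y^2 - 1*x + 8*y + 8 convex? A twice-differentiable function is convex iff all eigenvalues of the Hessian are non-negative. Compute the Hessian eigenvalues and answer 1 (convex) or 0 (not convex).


The Hessian of f(x,y) = 4*x^2 + 4*x*y + 5*y^2 - 1*x + 8*y + 8 is:
H = [[8, 4], [4, 10]]
Trace = 8 + 10 = 18
Determinant = 8*10 - (4)^2 = 64
Discriminant = (18)^2 - 4*64 = 68.0
Eigenvalues: lambda_1 = 4.8769, lambda_2 = 13.1231
The function is convex.

1


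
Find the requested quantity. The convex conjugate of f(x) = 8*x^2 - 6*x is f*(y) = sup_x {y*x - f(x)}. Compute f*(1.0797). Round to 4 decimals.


f*(y) = sup_x {y*x - a*x^2 - b*x} = sup_x {(y-b)*x - a*x^2}
FOC: (y - b) - 2a*x = 0 => x* = (y - b)/(2a)
x* = (1.0797 + 6)/(2*8) = 0.4425
f*(1.0797) = (y-b)^2/(4a) = (1.0797 + 6)^2/(4*8)
= 50.1222/32 = 1.5663


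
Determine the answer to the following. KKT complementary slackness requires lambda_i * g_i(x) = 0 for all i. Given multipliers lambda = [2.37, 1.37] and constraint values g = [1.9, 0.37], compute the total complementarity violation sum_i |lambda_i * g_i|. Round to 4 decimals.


KKT complementary slackness check:
lambda_1 * g_1 = 2.37 * 1.9 = 4.503
lambda_2 * g_2 = 1.37 * 0.37 = 0.5069
Total violation = 4.503 + 0.5069 = 5.0099


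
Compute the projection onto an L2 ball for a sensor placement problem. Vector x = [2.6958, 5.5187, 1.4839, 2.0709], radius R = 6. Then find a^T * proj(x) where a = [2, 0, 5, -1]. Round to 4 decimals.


Step 1: Compute ||x|| (intermediates to 6 decimals).
||x|| = sqrt(2.6958^2 + 5.5187^2 + 1.4839^2 + 2.0709^2) = 6.649359
Step 2: Project.
Since ||x|| > R, scale = R/||x|| = 6/6.649359 = 0.902343, proj(x) = scale * x
proj(x) = [2.432536, 4.97976, 1.338987, 1.868662]
Step 3: Dot product.
a^T * proj(x) = 2*2.432536 + 0*4.97976 + 5*1.338987 - 1*1.868662 = 9.6913


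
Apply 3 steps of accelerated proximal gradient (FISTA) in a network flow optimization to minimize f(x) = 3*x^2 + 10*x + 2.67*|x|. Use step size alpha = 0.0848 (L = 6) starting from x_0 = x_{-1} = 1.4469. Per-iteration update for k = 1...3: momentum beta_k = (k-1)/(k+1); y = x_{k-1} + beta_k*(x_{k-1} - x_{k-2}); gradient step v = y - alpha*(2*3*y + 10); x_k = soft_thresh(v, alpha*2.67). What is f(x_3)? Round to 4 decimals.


FISTA on f(x) = 3*x^2 + 10*x + 2.67*|x|
L = 6, alpha = 0.0848
Iteration 1: beta = 0.0, y = 1.4469 + 0.0*(1.4469 - 1.4469) = 1.4469
  grad(y) = 18.6814, v = y - alpha*grad = -0.1373
  prox(v) = soft_thresh(-0.1373, 0.2264) = 0.0
Iteration 2: beta = 0.3333, y = 0.0 + 0.3333*(0.0 - 1.4469) = -0.4823
  grad(y) = 7.1062, v = y - alpha*grad = -1.0849
  prox(v) = soft_thresh(-1.0849, 0.2264) = -0.8585
Iteration 3: beta = 0.5, y = -0.8585 + 0.5*(-0.8585 - 0.0) = -1.2877
  grad(y) = 2.2736, v = y - alpha*grad = -1.4805
  prox(v) = soft_thresh(-1.4805, 0.2264) = -1.2541
f(x_3) = 3*(-1.2541)^2 + 10*(-1.2541) + 2.67*|-1.2541| = -4.4742


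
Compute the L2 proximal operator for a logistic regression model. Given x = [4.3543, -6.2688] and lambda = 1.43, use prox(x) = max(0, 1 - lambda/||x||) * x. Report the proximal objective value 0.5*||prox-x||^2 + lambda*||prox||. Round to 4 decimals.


Step 1: Compute ||x||.
||x|| = 7.6327
Step 2: Compute scaling factor.
scale = max(0, 1 - 1.43/7.6327) = 0.8126
Step 3: prox(x) = [3.5385, -5.0943]
||prox(x)|| = 6.2027
Step 4: Proximal objective.
0.5*||prox-x||^2 = 1.0225
lambda*||prox|| = 8.8699
Total = 9.8923


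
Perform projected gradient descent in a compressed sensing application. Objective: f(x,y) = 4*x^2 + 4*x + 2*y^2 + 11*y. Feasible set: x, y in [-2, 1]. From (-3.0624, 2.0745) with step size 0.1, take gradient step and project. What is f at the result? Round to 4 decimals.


Step 1: Compute gradient at (-3.0624, 2.0745).
grad_x = 2*4*-3.0624 + 4 = -20.4992
grad_y = 2*2*2.0745 + 11 = 19.298
Step 2: Gradient step.
x_raw = -3.0624 - 0.1*-20.4992 = -1.0125
y_raw = 2.0745 - 0.1*19.298 = 0.1447
Step 3: Project onto [-2, 1].
x_proj = clip(-1.0125) = -1.0125
y_proj = clip(0.1447) = 0.1447
Step 4: Evaluate f.
f(-1.0125, 0.1447) = 1.6841


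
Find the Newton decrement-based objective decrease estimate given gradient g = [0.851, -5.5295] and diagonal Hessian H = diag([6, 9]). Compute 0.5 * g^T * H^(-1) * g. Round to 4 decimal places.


Step 1: H is diagonal, so H^(-1) * g = [0.1418, -0.6144].
Step 2: g^T H^(-1) g = sum_i g_i^2 / H_ii
  = (0.851)^2/6 + (-5.5295)^2/9
  = 0.1207 + 3.3973 = 3.518
Step 3: Objective decrease = 0.5 * g^T H^(-1) g = 1.759


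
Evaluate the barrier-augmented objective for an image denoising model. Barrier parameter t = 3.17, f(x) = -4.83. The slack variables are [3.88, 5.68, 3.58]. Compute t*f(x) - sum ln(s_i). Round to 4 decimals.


Step 1: Compute log-barrier.
ln values: [1.3558, 1.737, 1.2754]
phi = -(1.3558 + 1.737 + 1.2754) = -4.3681
Step 2: Compute augmented objective.
t*f(x) = 3.17*-4.83 = -15.3111
Total = -15.3111 - 4.3681 = -19.6792


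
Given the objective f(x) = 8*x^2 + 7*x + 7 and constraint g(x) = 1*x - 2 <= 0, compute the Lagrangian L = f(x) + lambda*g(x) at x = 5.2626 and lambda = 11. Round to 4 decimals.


Step 1: Evaluate f(x).
f(5.2626) = 8*5.2626^2 + 7*5.2626 + 7 = 265.3979
Step 2: Evaluate g(x).
g(5.2626) = 1*5.2626 - 2 = 3.2626
Step 3: Compute Lagrangian.
L = 265.3979 + 11*3.2626 = 301.2865


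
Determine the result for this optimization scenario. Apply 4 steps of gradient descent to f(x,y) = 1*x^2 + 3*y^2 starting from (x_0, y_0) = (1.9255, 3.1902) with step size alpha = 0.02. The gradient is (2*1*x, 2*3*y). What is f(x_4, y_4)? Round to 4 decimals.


Gradient descent on f(x,y) = 1*x^2 + 3*y^2.
Starting point: (1.9255, 3.1902), alpha = 0.02
Step 1: grad_x = 2*1*1.9255 = 3.851, grad_y = 2*3*3.1902 = 19.1412
  x_1 = 1.9255 - 0.02*3.851 = 1.8485
  y_1 = 3.1902 - 0.02*19.1412 = 2.8074
Step 2: grad_x = 2*1*1.8485 = 3.697, grad_y = 2*3*2.8074 = 16.8443
  x_2 = 1.8485 - 0.02*3.697 = 1.7745
  y_2 = 2.8074 - 0.02*16.8443 = 2.4705
Step 3: grad_x = 2*1*1.7745 = 3.5491, grad_y = 2*3*2.4705 = 14.8229
  x_3 = 1.7745 - 0.02*3.5491 = 1.7036
  y_3 = 2.4705 - 0.02*14.8229 = 2.174
Step 4: grad_x = 2*1*1.7036 = 3.4071, grad_y = 2*3*2.174 = 13.0442
  x_4 = 1.7036 - 0.02*3.4071 = 1.6354
  y_4 = 2.174 - 0.02*13.0442 = 1.9131
f(1.6354, 1.9131) = 1*1.6354^2 + 3*1.9131^2 = 13.655


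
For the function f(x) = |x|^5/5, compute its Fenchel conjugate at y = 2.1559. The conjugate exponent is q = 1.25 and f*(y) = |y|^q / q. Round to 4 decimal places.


The conjugate exponent q satisfies 1/p + 1/q = 1.
p = 5, so q = 5/(5 - 1) = 1.25
|y|^q = 2.1559^1.25 = 2.6124
f*(2.1559) = 2.6124 / 1.25 = 2.0899


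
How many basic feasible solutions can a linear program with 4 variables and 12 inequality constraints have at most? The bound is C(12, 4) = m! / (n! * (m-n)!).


Each vertex corresponds to some choice of n active constraints out of m, so the number of vertices is at most C(m, n) = m! / (n!(m-n)!).
m = 12, n = 4
Numerator: 12 * 11 * 10 * 9
Denominator: 4! = 24
C(12, 4) = 495


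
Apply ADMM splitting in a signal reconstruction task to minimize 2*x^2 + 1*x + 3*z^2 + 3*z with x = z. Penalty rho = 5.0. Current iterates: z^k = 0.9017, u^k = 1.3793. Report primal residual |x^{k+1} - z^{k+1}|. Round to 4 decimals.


ADMM iteration with rho = 5.0, z^k = 0.9017, u^k = 1.3793
Step 1: x-update.
Minimize 2*x^2 + 1*x + (5.0/2)*(x - 0.9017 + 1.3793)^2
FOC: (2*2 + 5.0)*x = -1 + 5.0*(0.9017 - 1.3793)
x^{k+1} = -0.3764
Step 2: z-update.
Minimize 3*z^2 + 3*z + (5.0/2)*(-0.3764 - z + 1.3793)^2
FOC: (2*3 + 5.0)*z = -3 + 5.0*(-0.3764 + 1.3793)
z^{k+1} = 0.1831
Step 3: u-update.
u^{k+1} = 1.3793 - 0.3764 - 0.1831 = 0.8197
Step 4: Primal residual = |-0.3764 - 0.1831| = 0.5596


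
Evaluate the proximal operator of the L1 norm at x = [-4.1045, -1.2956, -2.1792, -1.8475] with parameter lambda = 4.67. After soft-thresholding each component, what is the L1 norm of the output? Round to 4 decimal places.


Soft-thresholding with lambda = 4.67:
prox(-4.1045) = sign(-4.1045)*max(|-4.1045| - 4.67, 0) = 0.0
prox(-1.2956) = sign(-1.2956)*max(|-1.2956| - 4.67, 0) = 0.0
prox(-2.1792) = sign(-2.1792)*max(|-2.1792| - 4.67, 0) = 0.0
prox(-1.8475) = sign(-1.8475)*max(|-1.8475| - 4.67, 0) = 0.0
prox(x) = [0.0, 0.0, 0.0, 0.0]
||prox(x)||_1 = 0.0 + 0.0 + 0.0 + 0.0 = 0.0


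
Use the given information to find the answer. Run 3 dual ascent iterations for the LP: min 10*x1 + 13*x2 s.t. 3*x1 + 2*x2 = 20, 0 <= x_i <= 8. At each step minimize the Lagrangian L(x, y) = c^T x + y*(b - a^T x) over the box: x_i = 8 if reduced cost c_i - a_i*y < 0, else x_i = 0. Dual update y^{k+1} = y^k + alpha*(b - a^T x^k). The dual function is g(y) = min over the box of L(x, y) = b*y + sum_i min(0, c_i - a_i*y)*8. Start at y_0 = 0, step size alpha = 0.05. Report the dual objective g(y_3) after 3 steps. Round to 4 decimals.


Dual ascent for LP: min 10*x1 + 13*x2, 3*x1 + 2*x2 = 20, 0 <= x_i <= 8
Step 1: y^k = 0.0, reduced costs: (10.0, 13.0)
  x^k = (0.0, 0.0), subgradient = b - a^T x = 20.0
  y^{k+1} = 0.0 + 0.05*20.0 = 1.0
Step 2: y^k = 1.0, reduced costs: (7.0, 11.0)
  x^k = (0.0, 0.0), subgradient = b - a^T x = 20.0
  y^{k+1} = 1.0 + 0.05*20.0 = 2.0
Step 3: y^k = 2.0, reduced costs: (4.0, 9.0)
  x^k = (0.0, 0.0), subgradient = b - a^T x = 20.0
  y^{k+1} = 2.0 + 0.05*20.0 = 3.0
Dual objective at y_3 = 3.0: reduced costs (1.0, 7.0), box minimizer x = (0.0, 0.0)
g(y_3) = b*y + (c1 - a1*y)*x1 + (c2 - a2*y)*x2 = 20*3.0 + 1.0*0.0 + 7.0*0.0 = 60.0 + 0.0 + 0.0 = 60.0


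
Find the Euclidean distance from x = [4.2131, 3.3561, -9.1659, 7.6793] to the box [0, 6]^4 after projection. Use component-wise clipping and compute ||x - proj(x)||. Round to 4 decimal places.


Project each component onto [0, 6].
clip(4.2131) = 4.2131, clip(3.3561) = 3.3561, clip(-9.1659) = 0.0, clip(7.6793) = 6.0
Projection = [4.2131, 3.3561, 0.0, 6.0]
Squared diffs: [0.0, 0.0, 84.0137, 2.82]
Distance = sqrt(86.8337) = 9.3185


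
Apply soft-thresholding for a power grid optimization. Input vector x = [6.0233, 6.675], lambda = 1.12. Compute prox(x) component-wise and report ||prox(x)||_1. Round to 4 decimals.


Soft-thresholding with lambda = 1.12:
prox(6.0233) = sign(6.0233)*max(|6.0233| - 1.12, 0) = 4.9033
prox(6.675) = sign(6.675)*max(|6.675| - 1.12, 0) = 5.555
prox(x) = [4.9033, 5.555]
||prox(x)||_1 = 4.9033 + 5.555 = 10.4583


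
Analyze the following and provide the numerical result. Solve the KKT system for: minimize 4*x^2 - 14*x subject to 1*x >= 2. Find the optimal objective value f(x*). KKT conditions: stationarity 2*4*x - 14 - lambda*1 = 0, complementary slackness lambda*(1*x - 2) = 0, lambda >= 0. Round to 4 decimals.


Step 1: Try lambda = 0 (constraint inactive).
x_unc = 14/(2*4) = 1.75
Check: 1*1.75 = 1.75 < 2 -- violated!
Step 2: Constraint must be active: 1*x = 2
x* = 2/1 = 2.0
lambda = (2*4*2.0 - 14)/1 = 2.0
Step 3: Compute optimal value.
f(x*) = 4*2.0^2 - 14*2.0 = -12.0


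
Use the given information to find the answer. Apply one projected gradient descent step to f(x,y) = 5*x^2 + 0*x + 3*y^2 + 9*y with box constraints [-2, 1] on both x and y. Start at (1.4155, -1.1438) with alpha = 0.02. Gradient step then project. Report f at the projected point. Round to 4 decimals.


Step 1: Compute gradient at (1.4155, -1.1438).
grad_x = 2*5*1.4155 + 0 = 14.155
grad_y = 2*3*-1.1438 + 9 = 2.1372
Step 2: Gradient step.
x_raw = 1.4155 - 0.02*14.155 = 1.1324
y_raw = -1.1438 - 0.02*2.1372 = -1.1865
Step 3: Project onto [-2, 1].
x_proj = clip(1.1324) = 1.0
y_proj = clip(-1.1865) = -1.1865
Step 4: Evaluate f.
f(1.0, -1.1865) = -1.4552


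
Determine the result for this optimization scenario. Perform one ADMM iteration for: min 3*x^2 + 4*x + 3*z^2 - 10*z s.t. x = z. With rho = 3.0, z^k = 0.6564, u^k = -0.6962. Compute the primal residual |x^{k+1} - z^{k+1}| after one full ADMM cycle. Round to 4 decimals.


ADMM iteration with rho = 3.0, z^k = 0.6564, u^k = -0.6962
Step 1: x-update.
Minimize 3*x^2 + 4*x + (3.0/2)*(x - 0.6564 - 0.6962)^2
FOC: (2*3 + 3.0)*x = -4 + 3.0*(0.6564 + 0.6962)
x^{k+1} = 0.0064
Step 2: z-update.
Minimize 3*z^2 - 10*z + (3.0/2)*(0.0064 - z - 0.6962)^2
FOC: (2*3 + 3.0)*z = 10 + 3.0*(0.0064 - 0.6962)
z^{k+1} = 0.8812
Step 3: u-update.
u^{k+1} = -0.6962 + 0.0064 - 0.8812 = -1.571
Step 4: Primal residual = |0.0064 - 0.8812| = 0.8748


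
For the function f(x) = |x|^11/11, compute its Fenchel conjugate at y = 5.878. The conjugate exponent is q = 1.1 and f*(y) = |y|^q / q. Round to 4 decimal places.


The conjugate exponent q satisfies 1/p + 1/q = 1.
p = 11, so q = 11/(11 - 1) = 1.1
|y|^q = 5.878^1.1 = 7.017
f*(5.878) = 7.017 / 1.1 = 6.3791


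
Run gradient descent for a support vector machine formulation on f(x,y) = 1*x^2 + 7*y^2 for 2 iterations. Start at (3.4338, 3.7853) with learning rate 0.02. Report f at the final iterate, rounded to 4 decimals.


Gradient descent on f(x,y) = 1*x^2 + 7*y^2.
Starting point: (3.4338, 3.7853), alpha = 0.02
Step 1: grad_x = 2*1*3.4338 = 6.8676, grad_y = 2*7*3.7853 = 52.9942
  x_1 = 3.4338 - 0.02*6.8676 = 3.2964
  y_1 = 3.7853 - 0.02*52.9942 = 2.7254
Step 2: grad_x = 2*1*3.2964 = 6.5929, grad_y = 2*7*2.7254 = 38.1558
  x_2 = 3.2964 - 0.02*6.5929 = 3.1646
  y_2 = 2.7254 - 0.02*38.1558 = 1.9623
f(3.1646, 1.9623) = 1*3.1646^2 + 7*1.9623^2 = 36.969


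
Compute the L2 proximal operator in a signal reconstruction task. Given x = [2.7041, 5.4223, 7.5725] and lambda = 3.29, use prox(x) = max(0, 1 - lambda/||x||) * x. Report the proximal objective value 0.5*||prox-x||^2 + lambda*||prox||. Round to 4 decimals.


Step 1: Compute ||x||.
||x|| = 9.6983
Step 2: Compute scaling factor.
scale = max(0, 1 - 3.29/9.6983) = 0.6608
Step 3: prox(x) = [1.7868, 3.5829, 5.0036]
||prox(x)|| = 6.4083
Step 4: Proximal objective.
0.5*||prox-x||^2 = 5.4121
lambda*||prox|| = 21.0833
Total = 26.4952


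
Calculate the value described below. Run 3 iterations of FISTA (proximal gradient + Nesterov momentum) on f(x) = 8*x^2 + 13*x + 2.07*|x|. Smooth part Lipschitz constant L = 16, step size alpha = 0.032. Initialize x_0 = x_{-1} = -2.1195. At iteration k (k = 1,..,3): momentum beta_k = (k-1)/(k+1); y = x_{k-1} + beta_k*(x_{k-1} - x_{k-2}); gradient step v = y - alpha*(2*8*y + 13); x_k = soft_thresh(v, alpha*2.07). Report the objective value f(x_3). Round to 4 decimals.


FISTA on f(x) = 8*x^2 + 13*x + 2.07*|x|
L = 16, alpha = 0.032
Iteration 1: beta = 0.0, y = -2.1195 + 0.0*(-2.1195 + 2.1195) = -2.1195
  grad(y) = -20.912, v = y - alpha*grad = -1.4503
  prox(v) = soft_thresh(-1.4503, 0.0662) = -1.3841
Iteration 2: beta = 0.3333, y = -1.3841 + 0.3333*(-1.3841 + 2.1195) = -1.1389
  grad(y) = -5.223, v = y - alpha*grad = -0.9718
  prox(v) = soft_thresh(-0.9718, 0.0662) = -0.9056
Iteration 3: beta = 0.5, y = -0.9056 + 0.5*(-0.9056 + 1.3841) = -0.6663
  grad(y) = 2.3392, v = y - alpha*grad = -0.7412
  prox(v) = soft_thresh(-0.7412, 0.0662) = -0.6749
f(x_3) = 8*(-0.6749)^2 + 13*(-0.6749) + 2.07*|-0.6749| = -3.7327


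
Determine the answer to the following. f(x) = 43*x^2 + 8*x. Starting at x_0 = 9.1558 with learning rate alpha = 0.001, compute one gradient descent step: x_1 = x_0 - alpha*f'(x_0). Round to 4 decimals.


We compute the gradient at x_0 and apply the update.
f'(x) = 86*x + 8
f'(9.1558) = 86*9.1558 + 8 = 795.3988
x_1 = 9.1558 - 0.001*795.3988 = 8.3604


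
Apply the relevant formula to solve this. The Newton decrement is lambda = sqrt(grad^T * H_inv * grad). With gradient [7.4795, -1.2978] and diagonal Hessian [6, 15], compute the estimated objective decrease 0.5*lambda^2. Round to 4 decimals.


Step 1: H is diagonal, so H^(-1) * g = [1.2466, -0.0865].
Step 2: g^T H^(-1) g = sum_i g_i^2 / H_ii
  = (7.4795)^2/6 + (-1.2978)^2/15
  = 9.3238 + 0.1123 = 9.4361
Step 3: Objective decrease = 0.5 * g^T H^(-1) g = 4.7181


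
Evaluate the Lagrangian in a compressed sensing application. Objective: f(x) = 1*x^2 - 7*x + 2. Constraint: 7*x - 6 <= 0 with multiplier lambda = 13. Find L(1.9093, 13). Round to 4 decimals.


Step 1: Evaluate f(x).
f(1.9093) = 1*1.9093^2 - 7*1.9093 + 2 = -7.7197
Step 2: Evaluate g(x).
g(1.9093) = 7*1.9093 - 6 = 7.3651
Step 3: Compute Lagrangian.
L = -7.7197 + 13*7.3651 = 88.0266


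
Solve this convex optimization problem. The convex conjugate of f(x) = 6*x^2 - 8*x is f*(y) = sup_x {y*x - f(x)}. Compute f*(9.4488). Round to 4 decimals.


f*(y) = sup_x {y*x - a*x^2 - b*x} = sup_x {(y-b)*x - a*x^2}
FOC: (y - b) - 2a*x = 0 => x* = (y - b)/(2a)
x* = (9.4488 + 8)/(2*6) = 1.4541
f*(9.4488) = (y-b)^2/(4a) = (9.4488 + 8)^2/(4*6)
= 304.4606/24 = 12.6859


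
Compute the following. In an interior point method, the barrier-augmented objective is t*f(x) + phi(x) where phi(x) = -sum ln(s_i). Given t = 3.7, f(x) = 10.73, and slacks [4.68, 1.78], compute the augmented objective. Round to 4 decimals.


Step 1: Compute log-barrier.
ln values: [1.5433, 0.5766]
phi = -(1.5433 + 0.5766) = -2.1199
Step 2: Compute augmented objective.
t*f(x) = 3.7*10.73 = 39.701
Total = 39.701 - 2.1199 = 37.5811


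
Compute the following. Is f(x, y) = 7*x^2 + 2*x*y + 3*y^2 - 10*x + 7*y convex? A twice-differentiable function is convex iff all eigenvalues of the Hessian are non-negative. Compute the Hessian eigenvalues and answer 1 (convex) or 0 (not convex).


The Hessian of f(x,y) = 7*x^2 + 2*x*y + 3*y^2 - 10*x + 7*y is:
H = [[14, 2], [2, 6]]
Trace = 14 + 6 = 20
Determinant = 14*6 - (2)^2 = 80
Discriminant = (20)^2 - 4*80 = 80.0
Eigenvalues: lambda_1 = 5.5279, lambda_2 = 14.4721
The function is convex.

1


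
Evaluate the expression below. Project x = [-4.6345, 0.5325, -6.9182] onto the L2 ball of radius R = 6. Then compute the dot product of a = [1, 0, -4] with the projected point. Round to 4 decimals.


Step 1: Compute ||x|| (intermediates to 6 decimals).
||x|| = sqrt((-4.6345)^2 + 0.5325^2 + (-6.9182)^2) = 8.344078
Step 2: Project.
Since ||x|| > R, scale = R/||x|| = 6/8.344078 = 0.719073, proj(x) = scale * x
proj(x) = [-3.332544, 0.382906, -4.974691]
Step 3: Dot product.
a^T * proj(x) = 1*(-3.332544) + 0*0.382906 - 4*(-4.974691) = 16.5662


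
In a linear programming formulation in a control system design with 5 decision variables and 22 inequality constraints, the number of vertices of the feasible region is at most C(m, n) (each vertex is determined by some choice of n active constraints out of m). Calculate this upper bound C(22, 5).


Each vertex corresponds to some choice of n active constraints out of m, so the number of vertices is at most C(m, n) = m! / (n!(m-n)!).
m = 22, n = 5
Numerator: 22 * 21 * 20 * 19 * 18
Denominator: 5! = 120
C(22, 5) = 26334


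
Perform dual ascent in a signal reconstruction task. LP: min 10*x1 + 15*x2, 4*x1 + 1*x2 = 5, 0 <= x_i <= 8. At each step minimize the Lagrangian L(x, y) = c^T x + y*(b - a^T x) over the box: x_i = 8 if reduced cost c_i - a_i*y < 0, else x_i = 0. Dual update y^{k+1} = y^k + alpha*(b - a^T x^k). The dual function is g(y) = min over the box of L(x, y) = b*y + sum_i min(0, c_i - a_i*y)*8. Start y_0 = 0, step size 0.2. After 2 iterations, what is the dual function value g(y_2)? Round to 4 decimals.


Dual ascent for LP: min 10*x1 + 15*x2, 4*x1 + 1*x2 = 5, 0 <= x_i <= 8
Step 1: y^k = 0.0, reduced costs: (10.0, 15.0)
  x^k = (0.0, 0.0), subgradient = b - a^T x = 5.0
  y^{k+1} = 0.0 + 0.2*5.0 = 1.0
Step 2: y^k = 1.0, reduced costs: (6.0, 14.0)
  x^k = (0.0, 0.0), subgradient = b - a^T x = 5.0
  y^{k+1} = 1.0 + 0.2*5.0 = 2.0
Dual objective at y_2 = 2.0: reduced costs (2.0, 13.0), box minimizer x = (0.0, 0.0)
g(y_2) = b*y + (c1 - a1*y)*x1 + (c2 - a2*y)*x2 = 5*2.0 + 2.0*0.0 + 13.0*0.0 = 10.0 + 0.0 + 0.0 = 10.0


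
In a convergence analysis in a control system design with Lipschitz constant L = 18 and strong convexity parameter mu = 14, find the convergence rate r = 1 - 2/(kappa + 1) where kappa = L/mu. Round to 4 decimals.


Step 1: Compute the condition number.
kappa = L/mu = 18/14 = 1.2857
Step 2: Compute the convergence rate.
r = 1 - 2/(kappa + 1) = 1 - 2*mu/(L + mu) = (L - mu)/(L + mu) = 4/32 = 0.125


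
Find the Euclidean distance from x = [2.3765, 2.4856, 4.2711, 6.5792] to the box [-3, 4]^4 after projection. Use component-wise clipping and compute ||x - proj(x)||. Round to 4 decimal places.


Project each component onto [-3, 4].
clip(2.3765) = 2.3765, clip(2.4856) = 2.4856, clip(4.2711) = 4.0, clip(6.5792) = 4.0
Projection = [2.3765, 2.4856, 4.0, 4.0]
Squared diffs: [0.0, 0.0, 0.0735, 6.6523]
Distance = sqrt(6.7258) = 2.5934


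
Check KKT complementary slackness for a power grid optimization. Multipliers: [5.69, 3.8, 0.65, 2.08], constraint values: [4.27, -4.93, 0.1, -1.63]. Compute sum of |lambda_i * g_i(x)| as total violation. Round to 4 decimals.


KKT complementary slackness check:
lambda_1 * g_1 = 5.69 * 4.27 = 24.2963
lambda_2 * g_2 = 3.8 * -4.93 = -18.734
lambda_3 * g_3 = 0.65 * 0.1 = 0.065
lambda_4 * g_4 = 2.08 * -1.63 = -3.3904
Total violation = 24.2963 + 18.734 + 0.065 + 3.3904 = 46.4857


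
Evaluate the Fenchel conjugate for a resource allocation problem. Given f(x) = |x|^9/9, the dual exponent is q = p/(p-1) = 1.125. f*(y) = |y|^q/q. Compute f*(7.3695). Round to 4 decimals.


The conjugate exponent q satisfies 1/p + 1/q = 1.
p = 9, so q = 9/(9 - 1) = 1.125
|y|^q = 7.3695^1.125 = 9.4595
f*(7.3695) = 9.4595 / 1.125 = 8.4084


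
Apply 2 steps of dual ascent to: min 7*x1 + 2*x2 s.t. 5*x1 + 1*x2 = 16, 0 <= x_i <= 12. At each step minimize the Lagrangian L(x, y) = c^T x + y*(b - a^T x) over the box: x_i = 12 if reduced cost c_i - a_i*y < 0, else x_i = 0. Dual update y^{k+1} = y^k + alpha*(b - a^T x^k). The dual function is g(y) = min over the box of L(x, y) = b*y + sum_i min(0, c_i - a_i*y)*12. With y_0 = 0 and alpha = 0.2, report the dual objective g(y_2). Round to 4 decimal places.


Dual ascent for LP: min 7*x1 + 2*x2, 5*x1 + 1*x2 = 16, 0 <= x_i <= 12
Step 1: y^k = 0.0, reduced costs: (7.0, 2.0)
  x^k = (0.0, 0.0), subgradient = b - a^T x = 16.0
  y^{k+1} = 0.0 + 0.2*16.0 = 3.2
Step 2: y^k = 3.2, reduced costs: (-9.0, -1.2)
  x^k = (12.0, 12.0), subgradient = b - a^T x = -56.0
  y^{k+1} = 3.2 + 0.2*-56.0 = -8.0
Dual objective at y_2 = -8.0: reduced costs (47.0, 10.0), box minimizer x = (0.0, 0.0)
g(y_2) = b*y + (c1 - a1*y)*x1 + (c2 - a2*y)*x2 = 16*(-8.0) + 47.0*0.0 + 10.0*0.0 = -128.0 + 0.0 + 0.0 = -128.0


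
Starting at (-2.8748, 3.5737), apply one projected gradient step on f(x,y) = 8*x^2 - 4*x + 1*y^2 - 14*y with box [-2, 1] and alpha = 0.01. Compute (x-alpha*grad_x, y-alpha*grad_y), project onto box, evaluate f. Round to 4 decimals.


Step 1: Compute gradient at (-2.8748, 3.5737).
grad_x = 2*8*-2.8748 - 4 = -49.9968
grad_y = 2*1*3.5737 - 14 = -6.8526
Step 2: Gradient step.
x_raw = -2.8748 - 0.01*-49.9968 = -2.3748
y_raw = 3.5737 - 0.01*-6.8526 = 3.6422
Step 3: Project onto [-2, 1].
x_proj = clip(-2.3748) = -2.0
y_proj = clip(3.6422) = 1.0
Step 4: Evaluate f.
f(-2.0, 1.0) = 27.0


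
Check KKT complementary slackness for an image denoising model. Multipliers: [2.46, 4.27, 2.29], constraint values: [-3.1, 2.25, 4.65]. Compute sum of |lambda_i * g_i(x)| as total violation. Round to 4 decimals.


KKT complementary slackness check:
lambda_1 * g_1 = 2.46 * -3.1 = -7.626
lambda_2 * g_2 = 4.27 * 2.25 = 9.6075
lambda_3 * g_3 = 2.29 * 4.65 = 10.6485
Total violation = 7.626 + 9.6075 + 10.6485 = 27.882


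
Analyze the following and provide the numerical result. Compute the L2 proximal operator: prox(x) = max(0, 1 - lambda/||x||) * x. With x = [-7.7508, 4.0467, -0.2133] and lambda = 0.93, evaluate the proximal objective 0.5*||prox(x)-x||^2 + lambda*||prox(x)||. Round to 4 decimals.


Step 1: Compute ||x||.
||x|| = 8.7462
Step 2: Compute scaling factor.
scale = max(0, 1 - 0.93/8.7462) = 0.8937
Step 3: prox(x) = [-6.9266, 3.6164, -0.1906]
||prox(x)|| = 7.8162
Step 4: Proximal objective.
0.5*||prox-x||^2 = 0.4325
lambda*||prox|| = 7.2691
Total = 7.7015


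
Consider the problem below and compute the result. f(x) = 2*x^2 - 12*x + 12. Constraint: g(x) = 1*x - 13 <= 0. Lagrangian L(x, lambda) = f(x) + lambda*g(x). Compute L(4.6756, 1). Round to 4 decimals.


Step 1: Evaluate f(x).
f(4.6756) = 2*4.6756^2 - 12*4.6756 + 12 = -0.3847
Step 2: Evaluate g(x).
g(4.6756) = 1*4.6756 - 13 = -8.3244
Step 3: Compute Lagrangian.
L = -0.3847 + 1*-8.3244 = -8.7091


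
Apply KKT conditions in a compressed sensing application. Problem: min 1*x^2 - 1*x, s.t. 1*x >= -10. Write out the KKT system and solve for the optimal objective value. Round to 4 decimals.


Step 1: Try lambda = 0 (constraint inactive).
Stationarity: 2*1*x - 1 = 0
x* = 1/(2*1) = 0.5
Check constraint: 1*0.5 = 0.5 >= -10 -- satisfied.
Step 2: Compute optimal value.
f(x*) = 1*0.5^2 - 1*0.5 = -0.25


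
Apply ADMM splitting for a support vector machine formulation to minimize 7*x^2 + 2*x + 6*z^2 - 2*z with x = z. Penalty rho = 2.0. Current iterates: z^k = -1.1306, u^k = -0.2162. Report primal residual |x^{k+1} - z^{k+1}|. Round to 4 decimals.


ADMM iteration with rho = 2.0, z^k = -1.1306, u^k = -0.2162
Step 1: x-update.
Minimize 7*x^2 + 2*x + (2.0/2)*(x + 1.1306 - 0.2162)^2
FOC: (2*7 + 2.0)*x = -2 + 2.0*(-1.1306 + 0.2162)
x^{k+1} = -0.2393
Step 2: z-update.
Minimize 6*z^2 - 2*z + (2.0/2)*(-0.2393 - z - 0.2162)^2
FOC: (2*6 + 2.0)*z = 2 + 2.0*(-0.2393 - 0.2162)
z^{k+1} = 0.0778
Step 3: u-update.
u^{k+1} = -0.2162 - 0.2393 - 0.0778 = -0.5333
Step 4: Primal residual = |-0.2393 - 0.0778| = 0.3171


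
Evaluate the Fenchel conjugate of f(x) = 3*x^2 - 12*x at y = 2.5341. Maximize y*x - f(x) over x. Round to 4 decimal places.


f*(y) = sup_x {y*x - a*x^2 - b*x} = sup_x {(y-b)*x - a*x^2}
FOC: (y - b) - 2a*x = 0 => x* = (y - b)/(2a)
x* = (2.5341 + 12)/(2*3) = 2.4224
f*(2.5341) = (y-b)^2/(4a) = (2.5341 + 12)^2/(4*3)
= 211.2401/12 = 17.6033


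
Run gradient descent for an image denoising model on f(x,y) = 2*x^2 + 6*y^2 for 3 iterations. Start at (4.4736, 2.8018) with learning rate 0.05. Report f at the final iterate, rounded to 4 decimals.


Gradient descent on f(x,y) = 2*x^2 + 6*y^2.
Starting point: (4.4736, 2.8018), alpha = 0.05
Step 1: grad_x = 2*2*4.4736 = 17.8944, grad_y = 2*6*2.8018 = 33.6216
  x_1 = 4.4736 - 0.05*17.8944 = 3.5789
  y_1 = 2.8018 - 0.05*33.6216 = 1.1207
Step 2: grad_x = 2*2*3.5789 = 14.3155, grad_y = 2*6*1.1207 = 13.4486
  x_2 = 3.5789 - 0.05*14.3155 = 2.8631
  y_2 = 1.1207 - 0.05*13.4486 = 0.4483
Step 3: grad_x = 2*2*2.8631 = 11.4524, grad_y = 2*6*0.4483 = 5.3795
  x_3 = 2.8631 - 0.05*11.4524 = 2.2905
  y_3 = 0.4483 - 0.05*5.3795 = 0.1793
f(2.2905, 0.1793) = 2*2.2905^2 + 6*0.1793^2 = 10.6856


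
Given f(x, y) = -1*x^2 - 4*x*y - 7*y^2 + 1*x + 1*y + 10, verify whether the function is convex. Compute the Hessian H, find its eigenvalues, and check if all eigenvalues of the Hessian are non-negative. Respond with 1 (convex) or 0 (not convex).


The Hessian of f(x,y) = -1*x^2 - 4*x*y - 7*y^2 + 1*x + 1*y + 10 is:
H = [[-2, -4], [-4, -14]]
Trace = -2 - 14 = -16
Determinant = -2*-14 - (-4)^2 = 12
Discriminant = (-16)^2 - 4*12 = 208.0
Eigenvalues: lambda_1 = -15.2111, lambda_2 = -0.7889
The function is not convex.

0


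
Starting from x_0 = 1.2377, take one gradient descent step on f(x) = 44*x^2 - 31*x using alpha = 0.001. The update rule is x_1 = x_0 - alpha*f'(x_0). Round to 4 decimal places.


We compute the gradient at x_0 and apply the update.
f'(x) = 88*x - 31
f'(1.2377) = 88*1.2377 - 31 = 77.9176
x_1 = 1.2377 - 0.001*77.9176 = 1.1598


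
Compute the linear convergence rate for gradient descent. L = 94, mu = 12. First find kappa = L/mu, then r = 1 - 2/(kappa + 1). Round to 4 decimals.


Step 1: Compute the condition number.
kappa = L/mu = 94/12 = 7.8333
Step 2: Compute the convergence rate.
r = 1 - 2/(kappa + 1) = 1 - 2*mu/(L + mu) = (L - mu)/(L + mu) = 82/106 = 0.7736


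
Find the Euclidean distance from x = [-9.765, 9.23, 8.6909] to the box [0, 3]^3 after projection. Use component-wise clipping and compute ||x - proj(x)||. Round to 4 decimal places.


Project each component onto [0, 3].
clip(-9.765) = 0.0, clip(9.23) = 3.0, clip(8.6909) = 3.0
Projection = [0.0, 3.0, 3.0]
Squared diffs: [95.3552, 38.8129, 32.3863]
Distance = sqrt(166.5544) = 12.9056
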